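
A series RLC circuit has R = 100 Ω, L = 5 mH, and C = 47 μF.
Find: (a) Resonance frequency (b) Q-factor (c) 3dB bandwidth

Step 1 — Resonance: ω₀ = 1/√(LC) = 1/√(0.005·4.7e-05) = 2063 rad/s.
Step 2 — f₀ = ω₀/(2π) = 328.3 Hz.
Step 3 — Series Q: Q = ω₀L/R = 2063·0.005/100 = 0.1031.
Step 4 — Bandwidth: Δω = ω₀/Q = 2e+04 rad/s; BW = Δω/(2π) = 3183 Hz.

(a) f₀ = 328.3 Hz  (b) Q = 0.1031  (c) BW = 3183 Hz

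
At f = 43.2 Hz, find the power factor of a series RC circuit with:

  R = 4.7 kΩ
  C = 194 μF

Step 1 — Angular frequency: ω = 2π·f = 2π·43.2 = 271.4 rad/s.
Step 2 — Component impedances:
  R: Z = R = 4700 Ω
  C: Z = 1/(jωC) = -j/(ω·C) = 0 - j18.99 Ω
Step 3 — Series combination: Z_total = R + C = 4700 - j18.99 Ω = 4700∠-0.2° Ω.
Step 4 — Power factor: PF = cos(φ) = Re(Z)/|Z| = 4700/4700 = 1.
Step 5 — Type: Im(Z) = -18.99 ⇒ leading (phase φ = -0.2°).

PF = 1 (leading, φ = -0.2°)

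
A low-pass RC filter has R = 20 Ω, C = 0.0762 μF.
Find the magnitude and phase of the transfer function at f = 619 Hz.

Step 1 — Angular frequency: ω = 2π·619 = 3889 rad/s.
Step 2 — Transfer function: H(jω) = 1/(1 + jωRC).
Step 3 — Denominator: 1 + jωRC = 1 + j·3889·20·7.62e-08 = 1 + j0.005927.
Step 4 — H = 1 - j0.005927.
Step 5 — Magnitude: |H| = 1 (-0.0 dB); phase: φ = -0.3°.

|H| = 1 (-0.0 dB), φ = -0.3°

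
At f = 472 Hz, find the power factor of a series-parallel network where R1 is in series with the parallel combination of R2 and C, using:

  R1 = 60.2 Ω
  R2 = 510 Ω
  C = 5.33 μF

Step 1 — Angular frequency: ω = 2π·f = 2π·472 = 2966 rad/s.
Step 2 — Component impedances:
  R1: Z = R = 60.2 Ω
  R2: Z = R = 510 Ω
  C: Z = 1/(jωC) = -j/(ω·C) = 0 - j63.26 Ω
Step 3 — Parallel branch: R2 || C = 1/(1/R2 + 1/C) = 7.729 - j62.3 Ω.
Step 4 — Series with R1: Z_total = R1 + (R2 || C) = 67.93 - j62.3 Ω = 92.17∠-42.5° Ω.
Step 5 — Power factor: PF = cos(φ) = Re(Z)/|Z| = 67.93/92.17 = 0.737.
Step 6 — Type: Im(Z) = -62.3 ⇒ leading (phase φ = -42.5°).

PF = 0.737 (leading, φ = -42.5°)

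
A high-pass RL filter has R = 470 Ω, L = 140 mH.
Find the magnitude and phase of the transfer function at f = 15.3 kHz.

Step 1 — Angular frequency: ω = 2π·1.53e+04 = 9.613e+04 rad/s.
Step 2 — Transfer function: H(jω) = jωL/(R + jωL).
Step 3 — Numerator jωL = j·1.346e+04; denominator R + jωL = 470 + j1.346e+04.
Step 4 — H = 0.9988 + j0.03488.
Step 5 — Magnitude: |H| = 0.9994 (-0.0 dB); phase: φ = 2.0°.

|H| = 0.9994 (-0.0 dB), φ = 2.0°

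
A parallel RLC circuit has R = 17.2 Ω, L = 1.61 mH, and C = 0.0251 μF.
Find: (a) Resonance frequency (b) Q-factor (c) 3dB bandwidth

Step 1 — Resonance: ω₀ = 1/√(LC) = 1/√(0.00161·2.51e-08) = 1.573e+05 rad/s.
Step 2 — f₀ = ω₀/(2π) = 2.504e+04 Hz.
Step 3 — Parallel Q: Q = R/(ω₀L) = 17.2/(1.573e+05·0.00161) = 0.06791.
Step 4 — Bandwidth: Δω = ω₀/Q = 2.316e+06 rad/s; BW = Δω/(2π) = 3.687e+05 Hz.

(a) f₀ = 2.504e+04 Hz  (b) Q = 0.06791  (c) BW = 3.687e+05 Hz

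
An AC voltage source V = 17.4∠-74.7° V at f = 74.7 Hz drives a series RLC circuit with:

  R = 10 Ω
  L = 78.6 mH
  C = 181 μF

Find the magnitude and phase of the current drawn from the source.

Step 1 — Angular frequency: ω = 2π·f = 2π·74.7 = 469.4 rad/s.
Step 2 — Component impedances:
  R: Z = R = 10 Ω
  L: Z = jωL = j·469.4·0.0786 = 0 + j36.89 Ω
  C: Z = 1/(jωC) = -j/(ω·C) = 0 - j11.77 Ω
Step 3 — Series combination: Z_total = R + L + C = 10 + j25.12 Ω = 27.04∠68.3° Ω.
Step 4 — Source phasor: V = 17.4∠-74.7° V = 4.591 - j16.78 V.
Step 5 — Ohm's law: I = V / Z_total = (4.591 - j16.78) / (10 + j25.12) = -0.5139 - j0.3874 A.
Step 6 — Convert to polar: |I| = 0.6436 A, ∠I = -143.0°.

I = 0.6436∠-143.0° A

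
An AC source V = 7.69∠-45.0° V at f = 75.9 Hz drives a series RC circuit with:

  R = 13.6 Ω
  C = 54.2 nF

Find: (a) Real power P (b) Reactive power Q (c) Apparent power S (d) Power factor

Step 1 — Angular frequency: ω = 2π·f = 2π·75.9 = 476.9 rad/s.
Step 2 — Component impedances:
  R: Z = R = 13.6 Ω
  C: Z = 1/(jωC) = -j/(ω·C) = 0 - j3.869e+04 Ω
Step 3 — Series combination: Z_total = R + C = 13.6 - j3.869e+04 Ω = 3.869e+04∠-90.0° Ω.
Step 4 — Source phasor: V = 7.69∠-45.0° V = 5.438 - j5.438 V.
Step 5 — Current: I = V / Z = 0.0001406 + j0.0001405 A = 0.0001988∠45.0° A.
Step 6 — Complex power: S = V·I* = 5.373e-07 - j0.001529 VA.
Step 7 — Real power: P = Re(S) = 5.373e-07 W.
Step 8 — Reactive power: Q = Im(S) = -0.001529 VAR.
Step 9 — Apparent power: |S| = 0.001529 VA.
Step 10 — Power factor: PF = P/|S| = 0.0003515 (leading).

(a) P = 5.373e-07 W  (b) Q = -0.001529 VAR  (c) S = 0.001529 VA  (d) PF = 0.0003515 (leading)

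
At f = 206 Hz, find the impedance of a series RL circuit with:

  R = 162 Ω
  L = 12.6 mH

Step 1 — Angular frequency: ω = 2π·f = 2π·206 = 1294 rad/s.
Step 2 — Component impedances:
  R: Z = R = 162 Ω
  L: Z = jωL = j·1294·0.0126 = 0 + j16.31 Ω
Step 3 — Series combination: Z_total = R + L = 162 + j16.31 Ω = 162.8∠5.7° Ω.

Z = 162 + j16.31 Ω = 162.8∠5.7° Ω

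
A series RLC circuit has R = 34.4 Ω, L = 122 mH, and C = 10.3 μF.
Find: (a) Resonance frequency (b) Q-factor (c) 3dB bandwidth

Step 1 — Resonance condition Im(Z)=0 gives ω₀ = 1/√(LC).
Step 2 — ω₀ = 1/√(0.122·1.03e-05) = 892.1 rad/s.
Step 3 — f₀ = ω₀/(2π) = 142 Hz.
Step 4 — Series Q: Q = ω₀L/R = 892.1·0.122/34.4 = 3.164.
Step 5 — 3dB bandwidth: Δω = ω₀/Q = 282 rad/s; BW = Δω/(2π) = 44.88 Hz.

(a) f₀ = 142 Hz  (b) Q = 3.164  (c) BW = 44.88 Hz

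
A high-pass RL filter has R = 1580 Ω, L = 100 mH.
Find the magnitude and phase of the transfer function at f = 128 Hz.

Step 1 — Angular frequency: ω = 2π·128 = 804.2 rad/s.
Step 2 — Transfer function: H(jω) = jωL/(R + jωL).
Step 3 — Numerator jωL = j·80.42; denominator R + jωL = 1580 + j80.42.
Step 4 — H = 0.002584 + j0.05077.
Step 5 — Magnitude: |H| = 0.05084 (-25.9 dB); phase: φ = 87.1°.

|H| = 0.05084 (-25.9 dB), φ = 87.1°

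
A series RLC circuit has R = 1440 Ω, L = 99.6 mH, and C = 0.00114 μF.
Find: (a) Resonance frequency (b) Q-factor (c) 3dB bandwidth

Step 1 — Resonance: ω₀ = 1/√(LC) = 1/√(0.0996·1.14e-09) = 9.385e+04 rad/s.
Step 2 — f₀ = ω₀/(2π) = 1.494e+04 Hz.
Step 3 — Series Q: Q = ω₀L/R = 9.385e+04·0.0996/1440 = 6.491.
Step 4 — Bandwidth: Δω = ω₀/Q = 1.446e+04 rad/s; BW = Δω/(2π) = 2301 Hz.

(a) f₀ = 1.494e+04 Hz  (b) Q = 6.491  (c) BW = 2301 Hz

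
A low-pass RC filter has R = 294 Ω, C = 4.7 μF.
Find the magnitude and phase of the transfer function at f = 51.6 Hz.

Step 1 — Angular frequency: ω = 2π·51.6 = 324.2 rad/s.
Step 2 — Transfer function: H(jω) = 1/(1 + jωRC).
Step 3 — Denominator: 1 + jωRC = 1 + j·324.2·294·4.7e-06 = 1 + j0.448.
Step 4 — H = 0.8328 - j0.3731.
Step 5 — Magnitude: |H| = 0.9126 (-0.8 dB); phase: φ = -24.1°.

|H| = 0.9126 (-0.8 dB), φ = -24.1°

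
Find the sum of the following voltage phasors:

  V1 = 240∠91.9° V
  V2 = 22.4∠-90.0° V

Step 1 — Convert each phasor to rectangular form:
  V1 = 240·(cos(91.9°) + j·sin(91.9°)) = -7.957 + j239.9 V
  V2 = 22.4·(cos(-90.0°) + j·sin(-90.0°)) = 0 - j22.4 V
Step 2 — Sum components: V_total = -7.957 + j217.5 V.
Step 3 — Convert to polar: |V_total| = 217.6 V, ∠V_total = 92.1°.

V_total = 217.6∠92.1° V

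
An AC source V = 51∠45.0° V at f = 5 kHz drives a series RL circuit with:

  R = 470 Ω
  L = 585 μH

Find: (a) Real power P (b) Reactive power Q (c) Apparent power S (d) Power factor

Step 1 — Angular frequency: ω = 2π·f = 2π·5000 = 3.142e+04 rad/s.
Step 2 — Component impedances:
  R: Z = R = 470 Ω
  L: Z = jωL = j·3.142e+04·0.000585 = 0 + j18.38 Ω
Step 3 — Series combination: Z_total = R + L = 470 + j18.38 Ω = 470.4∠2.2° Ω.
Step 4 — Source phasor: V = 51∠45.0° V = 36.06 + j36.06 V.
Step 5 — Current: I = V / Z = 0.07961 + j0.07362 A = 0.1084∠42.8° A.
Step 6 — Complex power: S = V·I* = 5.526 + j0.2161 VA.
Step 7 — Real power: P = Re(S) = 5.526 W.
Step 8 — Reactive power: Q = Im(S) = 0.2161 VAR.
Step 9 — Apparent power: |S| = 5.53 VA.
Step 10 — Power factor: PF = P/|S| = 0.9992 (lagging).

(a) P = 5.526 W  (b) Q = 0.2161 VAR  (c) S = 5.53 VA  (d) PF = 0.9992 (lagging)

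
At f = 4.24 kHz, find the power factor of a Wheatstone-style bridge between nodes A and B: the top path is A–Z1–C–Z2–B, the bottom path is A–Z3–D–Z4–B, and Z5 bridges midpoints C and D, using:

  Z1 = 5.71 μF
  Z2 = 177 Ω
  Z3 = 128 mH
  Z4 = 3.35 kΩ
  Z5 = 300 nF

Step 1 — Angular frequency: ω = 2π·f = 2π·4240 = 2.664e+04 rad/s.
Step 2 — Component impedances:
  Z1: Z = 1/(jωC) = -j/(ω·C) = 0 - j6.574 Ω
  Z2: Z = R = 177 Ω
  Z3: Z = jωL = j·2.664e+04·0.128 = 0 + j3410 Ω
  Z4: Z = R = 3350 Ω
  Z5: Z = 1/(jωC) = -j/(ω·C) = 0 - j125.1 Ω
Step 3 — Bridge requires nodal analysis (the Z5 bridge couples midpoints C and D, so the two paths cannot be reduced to a simple series/parallel combination). Setting node B to ground and injecting 1 A at node A, the 3-node admittance system at A, C, D solves to V_A = Z_AB = 168.1 - j6.939 Ω = 168.3∠-2.4° Ω.
Step 4 — Power factor: PF = cos(φ) = Re(Z)/|Z| = 168.1304/168.2735 = 0.9991.
Step 5 — Type: Im(Z) = -6.939 ⇒ leading (phase φ = -2.4°).

PF = 0.9991 (leading, φ = -2.4°)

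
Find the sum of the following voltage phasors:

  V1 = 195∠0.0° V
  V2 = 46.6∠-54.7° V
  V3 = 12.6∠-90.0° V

Step 1 — Convert each phasor to rectangular form:
  V1 = 195·(cos(0.0°) + j·sin(0.0°)) = 195 V
  V2 = 46.6·(cos(-54.7°) + j·sin(-54.7°)) = 26.93 - j38.03 V
  V3 = 12.6·(cos(-90.0°) + j·sin(-90.0°)) = 0 - j12.6 V
Step 2 — Sum components: V_total = 221.9 - j50.63 V.
Step 3 — Convert to polar: |V_total| = 227.6 V, ∠V_total = -12.9°.

V_total = 227.6∠-12.9° V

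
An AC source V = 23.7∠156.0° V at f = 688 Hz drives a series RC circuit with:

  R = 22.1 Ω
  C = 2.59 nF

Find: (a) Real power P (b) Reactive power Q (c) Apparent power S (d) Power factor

Step 1 — Angular frequency: ω = 2π·f = 2π·688 = 4323 rad/s.
Step 2 — Component impedances:
  R: Z = R = 22.1 Ω
  C: Z = 1/(jωC) = -j/(ω·C) = 0 - j8.932e+04 Ω
Step 3 — Series combination: Z_total = R + C = 22.1 - j8.932e+04 Ω = 8.932e+04∠-90.0° Ω.
Step 4 — Source phasor: V = 23.7∠156.0° V = -21.65 + j9.64 V.
Step 5 — Current: I = V / Z = -0.000108 - j0.0002424 A = 0.0002653∠-114.0° A.
Step 6 — Complex power: S = V·I* = 1.556e-06 - j0.006289 VA.
Step 7 — Real power: P = Re(S) = 1.556e-06 W.
Step 8 — Reactive power: Q = Im(S) = -0.006289 VAR.
Step 9 — Apparent power: |S| = 0.006289 VA.
Step 10 — Power factor: PF = P/|S| = 0.0002474 (leading).

(a) P = 1.556e-06 W  (b) Q = -0.006289 VAR  (c) S = 0.006289 VA  (d) PF = 0.0002474 (leading)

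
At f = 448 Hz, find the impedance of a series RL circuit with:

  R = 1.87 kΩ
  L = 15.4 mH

Step 1 — Angular frequency: ω = 2π·f = 2π·448 = 2815 rad/s.
Step 2 — Component impedances:
  R: Z = R = 1870 Ω
  L: Z = jωL = j·2815·0.0154 = 0 + j43.35 Ω
Step 3 — Series combination: Z_total = R + L = 1870 + j43.35 Ω = 1871∠1.3° Ω.

Z = 1870 + j43.35 Ω = 1871∠1.3° Ω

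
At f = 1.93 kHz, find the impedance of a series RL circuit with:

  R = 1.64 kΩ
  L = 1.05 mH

Step 1 — Angular frequency: ω = 2π·f = 2π·1930 = 1.213e+04 rad/s.
Step 2 — Component impedances:
  R: Z = R = 1640 Ω
  L: Z = jωL = j·1.213e+04·0.00105 = 0 + j12.73 Ω
Step 3 — Series combination: Z_total = R + L = 1640 + j12.73 Ω = 1640∠0.4° Ω.

Z = 1640 + j12.73 Ω = 1640∠0.4° Ω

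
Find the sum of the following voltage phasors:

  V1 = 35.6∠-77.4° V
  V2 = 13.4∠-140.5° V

Step 1 — Convert each phasor to rectangular form:
  V1 = 35.6·(cos(-77.4°) + j·sin(-77.4°)) = 7.766 - j34.74 V
  V2 = 13.4·(cos(-140.5°) + j·sin(-140.5°)) = -10.34 - j8.523 V
Step 2 — Sum components: V_total = -2.574 - j43.27 V.
Step 3 — Convert to polar: |V_total| = 43.34 V, ∠V_total = -93.4°.

V_total = 43.34∠-93.4° V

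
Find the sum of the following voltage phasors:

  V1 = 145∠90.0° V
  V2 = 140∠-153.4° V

Step 1 — Convert each phasor to rectangular form:
  V1 = 145·(cos(90.0°) + j·sin(90.0°)) = 0 + j145 V
  V2 = 140·(cos(-153.4°) + j·sin(-153.4°)) = -125.2 - j62.69 V
Step 2 — Sum components: V_total = -125.2 + j82.31 V.
Step 3 — Convert to polar: |V_total| = 149.8 V, ∠V_total = 146.7°.

V_total = 149.8∠146.7° V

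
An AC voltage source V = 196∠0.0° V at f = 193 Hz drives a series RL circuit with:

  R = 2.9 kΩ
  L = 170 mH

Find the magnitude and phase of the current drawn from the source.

Step 1 — Angular frequency: ω = 2π·f = 2π·193 = 1213 rad/s.
Step 2 — Component impedances:
  R: Z = R = 2900 Ω
  L: Z = jωL = j·1213·0.17 = 0 + j206.2 Ω
Step 3 — Series combination: Z_total = R + L = 2900 + j206.2 Ω = 2907∠4.1° Ω.
Step 4 — Source phasor: V = 196∠0.0° V = 196 V.
Step 5 — Ohm's law: I = V / Z_total = (196) / (2900 + j206.2) = 0.06725 - j0.00478 A.
Step 6 — Convert to polar: |I| = 0.06742 A, ∠I = -4.1°.

I = 0.06742∠-4.1° A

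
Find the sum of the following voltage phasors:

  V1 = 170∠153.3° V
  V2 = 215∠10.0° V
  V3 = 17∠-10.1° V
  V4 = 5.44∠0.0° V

Step 1 — Convert each phasor to rectangular form:
  V1 = 170·(cos(153.3°) + j·sin(153.3°)) = -151.9 + j76.38 V
  V2 = 215·(cos(10.0°) + j·sin(10.0°)) = 211.7 + j37.33 V
  V3 = 17·(cos(-10.1°) + j·sin(-10.1°)) = 16.74 - j2.981 V
  V4 = 5.44·(cos(0.0°) + j·sin(0.0°)) = 5.44 V
Step 2 — Sum components: V_total = 82.04 + j110.7 V.
Step 3 — Convert to polar: |V_total| = 137.8 V, ∠V_total = 53.5°.

V_total = 137.8∠53.5° V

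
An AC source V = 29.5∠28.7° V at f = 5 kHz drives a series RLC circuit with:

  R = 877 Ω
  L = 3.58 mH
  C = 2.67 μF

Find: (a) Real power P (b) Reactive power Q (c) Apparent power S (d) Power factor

Step 1 — Angular frequency: ω = 2π·f = 2π·5000 = 3.142e+04 rad/s.
Step 2 — Component impedances:
  R: Z = R = 877 Ω
  L: Z = jωL = j·3.142e+04·0.00358 = 0 + j112.5 Ω
  C: Z = 1/(jωC) = -j/(ω·C) = 0 - j11.92 Ω
Step 3 — Series combination: Z_total = R + L + C = 877 + j100.5 Ω = 882.7∠6.5° Ω.
Step 4 — Source phasor: V = 29.5∠28.7° V = 25.88 + j14.17 V.
Step 5 — Current: I = V / Z = 0.03095 + j0.01261 A = 0.03342∠22.2° A.
Step 6 — Complex power: S = V·I* = 0.9794 + j0.1123 VA.
Step 7 — Real power: P = Re(S) = 0.9794 W.
Step 8 — Reactive power: Q = Im(S) = 0.1123 VAR.
Step 9 — Apparent power: |S| = 0.9858 VA.
Step 10 — Power factor: PF = P/|S| = 0.9935 (lagging).

(a) P = 0.9794 W  (b) Q = 0.1123 VAR  (c) S = 0.9858 VA  (d) PF = 0.9935 (lagging)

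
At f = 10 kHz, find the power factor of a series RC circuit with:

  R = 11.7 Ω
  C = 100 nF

Step 1 — Angular frequency: ω = 2π·f = 2π·1e+04 = 6.283e+04 rad/s.
Step 2 — Component impedances:
  R: Z = R = 11.7 Ω
  C: Z = 1/(jωC) = -j/(ω·C) = 0 - j159.2 Ω
Step 3 — Series combination: Z_total = R + C = 11.7 - j159.2 Ω = 159.6∠-85.8° Ω.
Step 4 — Power factor: PF = cos(φ) = Re(Z)/|Z| = 11.7/159.58 = 0.07332.
Step 5 — Type: Im(Z) = -159.2 ⇒ leading (phase φ = -85.8°).

PF = 0.07332 (leading, φ = -85.8°)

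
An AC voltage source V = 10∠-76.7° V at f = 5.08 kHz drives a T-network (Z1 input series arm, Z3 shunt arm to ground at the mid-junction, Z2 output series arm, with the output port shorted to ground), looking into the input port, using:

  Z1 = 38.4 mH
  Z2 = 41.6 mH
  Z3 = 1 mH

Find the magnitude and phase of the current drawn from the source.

Step 1 — Angular frequency: ω = 2π·f = 2π·5080 = 3.192e+04 rad/s.
Step 2 — Component impedances:
  Z1: Z = jωL = j·3.192e+04·0.0384 = 0 + j1226 Ω
  Z2: Z = jωL = j·3.192e+04·0.0416 = 0 + j1328 Ω
  Z3: Z = jωL = j·3.192e+04·0.001 = 0 + j31.92 Ω
Step 3 — With the output port shorted to ground, the output series arm Z2 runs from the junction to ground; the shunt arm Z3 also runs from the junction to ground. They appear in parallel: Z3 || Z2 = 0 + j31.17 Ω.
Step 4 — Series with input arm Z1: Z_in = Z1 + (Z3 || Z2) = 0 + j1257 Ω = 1257∠90.0° Ω.
Step 5 — Source phasor: V = 10∠-76.7° V = 2.3 - j9.732 V.
Step 6 — Ohm's law: I = V / Z_total = (2.3 - j9.732) / (0 + j1257) = -0.007743 - j0.00183 A.
Step 7 — Convert to polar: |I| = 0.007956 A, ∠I = -166.7°.

I = 0.007956∠-166.7° A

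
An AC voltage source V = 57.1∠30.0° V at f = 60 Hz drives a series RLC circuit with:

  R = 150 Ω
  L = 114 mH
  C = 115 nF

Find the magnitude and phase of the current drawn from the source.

Step 1 — Angular frequency: ω = 2π·f = 2π·60 = 377 rad/s.
Step 2 — Component impedances:
  R: Z = R = 150 Ω
  L: Z = jωL = j·377·0.114 = 0 + j42.98 Ω
  C: Z = 1/(jωC) = -j/(ω·C) = 0 - j2.307e+04 Ω
Step 3 — Series combination: Z_total = R + L + C = 150 - j2.302e+04 Ω = 2.302e+04∠-89.6° Ω.
Step 4 — Source phasor: V = 57.1∠30.0° V = 49.45 + j28.55 V.
Step 5 — Ohm's law: I = V / Z_total = (49.45 + j28.55) / (150 - j2.302e+04) = -0.001226 + j0.002156 A.
Step 6 — Convert to polar: |I| = 0.00248 A, ∠I = 119.6°.

I = 0.00248∠119.6° A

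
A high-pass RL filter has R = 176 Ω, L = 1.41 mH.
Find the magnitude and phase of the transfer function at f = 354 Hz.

Step 1 — Angular frequency: ω = 2π·354 = 2224 rad/s.
Step 2 — Transfer function: H(jω) = jωL/(R + jωL).
Step 3 — Numerator jωL = j·3.136; denominator R + jωL = 176 + j3.136.
Step 4 — H = 0.0003174 + j0.01781.
Step 5 — Magnitude: |H| = 0.01782 (-35.0 dB); phase: φ = 89.0°.

|H| = 0.01782 (-35.0 dB), φ = 89.0°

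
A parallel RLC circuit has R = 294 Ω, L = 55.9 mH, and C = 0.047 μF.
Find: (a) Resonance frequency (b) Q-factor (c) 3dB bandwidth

Step 1 — Resonance: ω₀ = 1/√(LC) = 1/√(0.0559·4.7e-08) = 1.951e+04 rad/s.
Step 2 — f₀ = ω₀/(2π) = 3105 Hz.
Step 3 — Parallel Q: Q = R/(ω₀L) = 294/(1.951e+04·0.0559) = 0.2696.
Step 4 — Bandwidth: Δω = ω₀/Q = 7.237e+04 rad/s; BW = Δω/(2π) = 1.152e+04 Hz.

(a) f₀ = 3105 Hz  (b) Q = 0.2696  (c) BW = 1.152e+04 Hz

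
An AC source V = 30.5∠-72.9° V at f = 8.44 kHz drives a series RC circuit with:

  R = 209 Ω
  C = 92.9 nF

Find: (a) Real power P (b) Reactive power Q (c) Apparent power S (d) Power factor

Step 1 — Angular frequency: ω = 2π·f = 2π·8440 = 5.303e+04 rad/s.
Step 2 — Component impedances:
  R: Z = R = 209 Ω
  C: Z = 1/(jωC) = -j/(ω·C) = 0 - j203 Ω
Step 3 — Series combination: Z_total = R + C = 209 - j203 Ω = 291.3∠-44.2° Ω.
Step 4 — Source phasor: V = 30.5∠-72.9° V = 8.968 - j29.15 V.
Step 5 — Current: I = V / Z = 0.09179 - j0.05033 A = 0.1047∠-28.7° A.
Step 6 — Complex power: S = V·I* = 2.29 - j2.225 VA.
Step 7 — Real power: P = Re(S) = 2.29 W.
Step 8 — Reactive power: Q = Im(S) = -2.225 VAR.
Step 9 — Apparent power: |S| = 3.193 VA.
Step 10 — Power factor: PF = P/|S| = 0.7174 (leading).

(a) P = 2.29 W  (b) Q = -2.225 VAR  (c) S = 3.193 VA  (d) PF = 0.7174 (leading)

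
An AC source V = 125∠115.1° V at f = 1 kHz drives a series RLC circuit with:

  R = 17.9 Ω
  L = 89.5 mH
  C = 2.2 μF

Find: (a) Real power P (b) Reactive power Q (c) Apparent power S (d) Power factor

Step 1 — Angular frequency: ω = 2π·f = 2π·1000 = 6283 rad/s.
Step 2 — Component impedances:
  R: Z = R = 17.9 Ω
  L: Z = jωL = j·6283·0.0895 = 0 + j562.3 Ω
  C: Z = 1/(jωC) = -j/(ω·C) = 0 - j72.34 Ω
Step 3 — Series combination: Z_total = R + L + C = 17.9 + j490 Ω = 490.3∠87.9° Ω.
Step 4 — Source phasor: V = 125∠115.1° V = -53.02 + j113.2 V.
Step 5 — Current: I = V / Z = 0.2268 + j0.1165 A = 0.2549∠27.2° A.
Step 6 — Complex power: S = V·I* = 1.163 + j31.85 VA.
Step 7 — Real power: P = Re(S) = 1.163 W.
Step 8 — Reactive power: Q = Im(S) = 31.85 VAR.
Step 9 — Apparent power: |S| = 31.87 VA.
Step 10 — Power factor: PF = P/|S| = 0.03651 (lagging).

(a) P = 1.163 W  (b) Q = 31.85 VAR  (c) S = 31.87 VA  (d) PF = 0.03651 (lagging)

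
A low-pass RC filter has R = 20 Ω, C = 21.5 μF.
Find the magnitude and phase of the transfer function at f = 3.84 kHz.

Step 1 — Angular frequency: ω = 2π·3840 = 2.413e+04 rad/s.
Step 2 — Transfer function: H(jω) = 1/(1 + jωRC).
Step 3 — Denominator: 1 + jωRC = 1 + j·2.413e+04·20·2.15e-05 = 1 + j10.37.
Step 4 — H = 0.009205 - j0.0955.
Step 5 — Magnitude: |H| = 0.09594 (-20.4 dB); phase: φ = -84.5°.

|H| = 0.09594 (-20.4 dB), φ = -84.5°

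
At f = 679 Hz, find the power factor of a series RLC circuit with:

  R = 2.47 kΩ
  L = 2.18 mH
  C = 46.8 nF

Step 1 — Angular frequency: ω = 2π·f = 2π·679 = 4266 rad/s.
Step 2 — Component impedances:
  R: Z = R = 2470 Ω
  L: Z = jωL = j·4266·0.00218 = 0 + j9.3 Ω
  C: Z = 1/(jωC) = -j/(ω·C) = 0 - j5008 Ω
Step 3 — Series combination: Z_total = R + L + C = 2470 - j4999 Ω = 5576∠-63.7° Ω.
Step 4 — Power factor: PF = cos(φ) = Re(Z)/|Z| = 2470/5576 = 0.443.
Step 5 — Type: Im(Z) = -4999 ⇒ leading (phase φ = -63.7°).

PF = 0.443 (leading, φ = -63.7°)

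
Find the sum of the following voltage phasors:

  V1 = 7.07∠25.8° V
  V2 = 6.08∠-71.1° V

Step 1 — Convert each phasor to rectangular form:
  V1 = 7.07·(cos(25.8°) + j·sin(25.8°)) = 6.365 + j3.077 V
  V2 = 6.08·(cos(-71.1°) + j·sin(-71.1°)) = 1.969 - j5.752 V
Step 2 — Sum components: V_total = 8.335 - j2.675 V.
Step 3 — Convert to polar: |V_total| = 8.753 V, ∠V_total = -17.8°.

V_total = 8.753∠-17.8° V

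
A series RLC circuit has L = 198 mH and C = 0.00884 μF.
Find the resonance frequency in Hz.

Step 1 — Resonance condition Im(Z)=0 gives ω₀ = 1/√(LC).
Step 2 — ω₀ = 1/√(0.198·8.84e-09) = 2.39e+04 rad/s.
Step 3 — f₀ = ω₀/(2π) = 3804 Hz.

f₀ = 3804 Hz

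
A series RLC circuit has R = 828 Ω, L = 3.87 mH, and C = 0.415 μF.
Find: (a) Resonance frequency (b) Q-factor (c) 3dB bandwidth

Step 1 — Resonance condition Im(Z)=0 gives ω₀ = 1/√(LC).
Step 2 — ω₀ = 1/√(0.00387·4.15e-07) = 2.495e+04 rad/s.
Step 3 — f₀ = ω₀/(2π) = 3971 Hz.
Step 4 — Series Q: Q = ω₀L/R = 2.495e+04·0.00387/828 = 0.1166.
Step 5 — 3dB bandwidth: Δω = ω₀/Q = 2.14e+05 rad/s; BW = Δω/(2π) = 3.405e+04 Hz.

(a) f₀ = 3971 Hz  (b) Q = 0.1166  (c) BW = 3.405e+04 Hz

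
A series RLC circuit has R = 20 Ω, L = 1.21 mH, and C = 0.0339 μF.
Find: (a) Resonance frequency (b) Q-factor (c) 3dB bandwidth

Step 1 — Resonance condition Im(Z)=0 gives ω₀ = 1/√(LC).
Step 2 — ω₀ = 1/√(0.00121·3.39e-08) = 1.561e+05 rad/s.
Step 3 — f₀ = ω₀/(2π) = 2.485e+04 Hz.
Step 4 — Series Q: Q = ω₀L/R = 1.561e+05·0.00121/20 = 9.446.
Step 5 — 3dB bandwidth: Δω = ω₀/Q = 1.653e+04 rad/s; BW = Δω/(2π) = 2631 Hz.

(a) f₀ = 2.485e+04 Hz  (b) Q = 9.446  (c) BW = 2631 Hz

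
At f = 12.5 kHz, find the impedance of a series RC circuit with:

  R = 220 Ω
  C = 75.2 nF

Step 1 — Angular frequency: ω = 2π·f = 2π·1.25e+04 = 7.854e+04 rad/s.
Step 2 — Component impedances:
  R: Z = R = 220 Ω
  C: Z = 1/(jωC) = -j/(ω·C) = 0 - j169.3 Ω
Step 3 — Series combination: Z_total = R + C = 220 - j169.3 Ω = 277.6∠-37.6° Ω.

Z = 220 - j169.3 Ω = 277.6∠-37.6° Ω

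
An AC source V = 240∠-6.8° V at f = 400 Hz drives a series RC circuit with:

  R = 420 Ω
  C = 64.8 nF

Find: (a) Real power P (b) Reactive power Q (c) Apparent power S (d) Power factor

Step 1 — Angular frequency: ω = 2π·f = 2π·400 = 2513 rad/s.
Step 2 — Component impedances:
  R: Z = R = 420 Ω
  C: Z = 1/(jωC) = -j/(ω·C) = 0 - j6140 Ω
Step 3 — Series combination: Z_total = R + C = 420 - j6140 Ω = 6155∠-86.1° Ω.
Step 4 — Source phasor: V = 240∠-6.8° V = 238.3 - j28.42 V.
Step 5 — Current: I = V / Z = 0.007249 + j0.03832 A = 0.039∠79.3° A.
Step 6 — Complex power: S = V·I* = 0.6387 - j9.337 VA.
Step 7 — Real power: P = Re(S) = 0.6387 W.
Step 8 — Reactive power: Q = Im(S) = -9.337 VAR.
Step 9 — Apparent power: |S| = 9.359 VA.
Step 10 — Power factor: PF = P/|S| = 0.06824 (leading).

(a) P = 0.6387 W  (b) Q = -9.337 VAR  (c) S = 9.359 VA  (d) PF = 0.06824 (leading)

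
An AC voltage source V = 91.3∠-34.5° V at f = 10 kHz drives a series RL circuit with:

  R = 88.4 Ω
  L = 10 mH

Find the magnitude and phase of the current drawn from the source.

Step 1 — Angular frequency: ω = 2π·f = 2π·1e+04 = 6.283e+04 rad/s.
Step 2 — Component impedances:
  R: Z = R = 88.4 Ω
  L: Z = jωL = j·6.283e+04·0.01 = 0 + j628.3 Ω
Step 3 — Series combination: Z_total = R + L = 88.4 + j628.3 Ω = 634.5∠82.0° Ω.
Step 4 — Source phasor: V = 91.3∠-34.5° V = 75.24 - j51.71 V.
Step 5 — Ohm's law: I = V / Z_total = (75.24 - j51.71) / (88.4 + j628.3) = -0.06418 - j0.1288 A.
Step 6 — Convert to polar: |I| = 0.1439 A, ∠I = -116.5°.

I = 0.1439∠-116.5° A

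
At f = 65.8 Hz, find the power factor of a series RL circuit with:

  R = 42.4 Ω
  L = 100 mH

Step 1 — Angular frequency: ω = 2π·f = 2π·65.8 = 413.4 rad/s.
Step 2 — Component impedances:
  R: Z = R = 42.4 Ω
  L: Z = jωL = j·413.4·0.1 = 0 + j41.34 Ω
Step 3 — Series combination: Z_total = R + L = 42.4 + j41.34 Ω = 59.22∠44.3° Ω.
Step 4 — Power factor: PF = cos(φ) = Re(Z)/|Z| = 42.4/59.22 = 0.716.
Step 5 — Type: Im(Z) = 41.34 ⇒ lagging (phase φ = 44.3°).

PF = 0.716 (lagging, φ = 44.3°)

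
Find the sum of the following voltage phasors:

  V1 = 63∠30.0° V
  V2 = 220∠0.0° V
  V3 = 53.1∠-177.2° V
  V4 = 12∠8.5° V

Step 1 — Convert each phasor to rectangular form:
  V1 = 63·(cos(30.0°) + j·sin(30.0°)) = 54.56 + j31.5 V
  V2 = 220·(cos(0.0°) + j·sin(0.0°)) = 220 V
  V3 = 53.1·(cos(-177.2°) + j·sin(-177.2°)) = -53.04 - j2.594 V
  V4 = 12·(cos(8.5°) + j·sin(8.5°)) = 11.87 + j1.774 V
Step 2 — Sum components: V_total = 233.4 + j30.68 V.
Step 3 — Convert to polar: |V_total| = 235.4 V, ∠V_total = 7.5°.

V_total = 235.4∠7.5° V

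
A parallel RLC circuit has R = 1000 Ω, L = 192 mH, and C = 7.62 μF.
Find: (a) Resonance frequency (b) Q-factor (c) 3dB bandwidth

Step 1 — Resonance: ω₀ = 1/√(LC) = 1/√(0.192·7.62e-06) = 826.7 rad/s.
Step 2 — f₀ = ω₀/(2π) = 131.6 Hz.
Step 3 — Parallel Q: Q = R/(ω₀L) = 1000/(826.7·0.192) = 6.3.
Step 4 — Bandwidth: Δω = ω₀/Q = 131.2 rad/s; BW = Δω/(2π) = 20.89 Hz.

(a) f₀ = 131.6 Hz  (b) Q = 6.3  (c) BW = 20.89 Hz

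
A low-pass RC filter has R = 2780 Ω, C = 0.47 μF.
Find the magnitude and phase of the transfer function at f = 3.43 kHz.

Step 1 — Angular frequency: ω = 2π·3430 = 2.155e+04 rad/s.
Step 2 — Transfer function: H(jω) = 1/(1 + jωRC).
Step 3 — Denominator: 1 + jωRC = 1 + j·2.155e+04·2780·4.7e-07 = 1 + j28.16.
Step 4 — H = 0.00126 - j0.03547.
Step 5 — Magnitude: |H| = 0.03549 (-29.0 dB); phase: φ = -88.0°.

|H| = 0.03549 (-29.0 dB), φ = -88.0°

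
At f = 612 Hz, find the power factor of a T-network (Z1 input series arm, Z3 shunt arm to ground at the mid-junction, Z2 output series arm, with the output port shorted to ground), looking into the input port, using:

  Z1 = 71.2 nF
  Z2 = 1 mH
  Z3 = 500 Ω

Step 1 — Angular frequency: ω = 2π·f = 2π·612 = 3845 rad/s.
Step 2 — Component impedances:
  Z1: Z = 1/(jωC) = -j/(ω·C) = 0 - j3652 Ω
  Z2: Z = jωL = j·3845·0.001 = 0 + j3.845 Ω
  Z3: Z = R = 500 Ω
Step 3 — With the output port shorted to ground, the output series arm Z2 runs from the junction to ground; the shunt arm Z3 also runs from the junction to ground. They appear in parallel: Z3 || Z2 = 0.02957 + j3.845 Ω.
Step 4 — Series with input arm Z1: Z_in = Z1 + (Z3 || Z2) = 0.02957 - j3649 Ω = 3649∠-90.0° Ω.
Step 5 — Power factor: PF = cos(φ) = Re(Z)/|Z| = 0.029571/3648.6 = 8.105e-06.
Step 6 — Type: Im(Z) = -3649 ⇒ leading (phase φ = -90.0°).

PF = 8.105e-06 (leading, φ = -90.0°)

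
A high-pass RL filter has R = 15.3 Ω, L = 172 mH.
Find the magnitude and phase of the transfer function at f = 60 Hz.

Step 1 — Angular frequency: ω = 2π·60 = 377 rad/s.
Step 2 — Transfer function: H(jω) = jωL/(R + jωL).
Step 3 — Numerator jωL = j·64.84; denominator R + jωL = 15.3 + j64.84.
Step 4 — H = 0.9473 + j0.2235.
Step 5 — Magnitude: |H| = 0.9733 (-0.2 dB); phase: φ = 13.3°.

|H| = 0.9733 (-0.2 dB), φ = 13.3°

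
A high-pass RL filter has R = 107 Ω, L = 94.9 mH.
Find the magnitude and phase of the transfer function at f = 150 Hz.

Step 1 — Angular frequency: ω = 2π·150 = 942.5 rad/s.
Step 2 — Transfer function: H(jω) = jωL/(R + jωL).
Step 3 — Numerator jωL = j·89.44; denominator R + jωL = 107 + j89.44.
Step 4 — H = 0.4113 + j0.4921.
Step 5 — Magnitude: |H| = 0.6413 (-3.9 dB); phase: φ = 50.1°.

|H| = 0.6413 (-3.9 dB), φ = 50.1°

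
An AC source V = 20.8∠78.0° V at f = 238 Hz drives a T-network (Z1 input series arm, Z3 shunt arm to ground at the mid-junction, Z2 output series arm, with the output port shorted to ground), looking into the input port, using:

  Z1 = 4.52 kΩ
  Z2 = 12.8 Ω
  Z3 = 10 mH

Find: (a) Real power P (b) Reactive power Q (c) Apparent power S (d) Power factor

Step 1 — Angular frequency: ω = 2π·f = 2π·238 = 1495 rad/s.
Step 2 — Component impedances:
  Z1: Z = R = 4520 Ω
  Z2: Z = R = 12.8 Ω
  Z3: Z = jωL = j·1495·0.01 = 0 + j14.95 Ω
Step 3 — With the output port shorted to ground, the output series arm Z2 runs from the junction to ground; the shunt arm Z3 also runs from the junction to ground. They appear in parallel: Z3 || Z2 = 7.387 + j6.323 Ω.
Step 4 — Series with input arm Z1: Z_in = Z1 + (Z3 || Z2) = 4527 + j6.323 Ω = 4527∠0.1° Ω.
Step 5 — Source phasor: V = 20.8∠78.0° V = 4.325 + j20.35 V.
Step 6 — Current: I = V / Z = 0.0009615 + j0.004493 A = 0.004594∠77.9° A.
Step 7 — Complex power: S = V·I* = 0.09556 + j0.0001335 VA.
Step 8 — Real power: P = Re(S) = 0.09556 W.
Step 9 — Reactive power: Q = Im(S) = 0.0001335 VAR.
Step 10 — Apparent power: |S| = 0.09556 VA.
Step 11 — Power factor: PF = P/|S| = 1 (lagging).

(a) P = 0.09556 W  (b) Q = 0.0001335 VAR  (c) S = 0.09556 VA  (d) PF = 1 (lagging)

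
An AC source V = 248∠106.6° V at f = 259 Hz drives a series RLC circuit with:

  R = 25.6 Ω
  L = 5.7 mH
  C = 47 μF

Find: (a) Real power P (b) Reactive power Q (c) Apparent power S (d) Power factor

Step 1 — Angular frequency: ω = 2π·f = 2π·259 = 1627 rad/s.
Step 2 — Component impedances:
  R: Z = R = 25.6 Ω
  L: Z = jωL = j·1627·0.0057 = 0 + j9.276 Ω
  C: Z = 1/(jωC) = -j/(ω·C) = 0 - j13.07 Ω
Step 3 — Series combination: Z_total = R + L + C = 25.6 - j3.799 Ω = 25.88∠-8.4° Ω.
Step 4 — Source phasor: V = 248∠106.6° V = -70.85 + j237.7 V.
Step 5 — Current: I = V / Z = -4.056 + j8.682 A = 9.583∠115.0° A.
Step 6 — Complex power: S = V·I* = 2351 - j348.8 VA.
Step 7 — Real power: P = Re(S) = 2351 W.
Step 8 — Reactive power: Q = Im(S) = -348.8 VAR.
Step 9 — Apparent power: |S| = 2376 VA.
Step 10 — Power factor: PF = P/|S| = 0.9892 (leading).

(a) P = 2351 W  (b) Q = -348.8 VAR  (c) S = 2376 VA  (d) PF = 0.9892 (leading)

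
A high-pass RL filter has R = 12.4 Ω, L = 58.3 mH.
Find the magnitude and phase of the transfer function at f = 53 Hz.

Step 1 — Angular frequency: ω = 2π·53 = 333 rad/s.
Step 2 — Transfer function: H(jω) = jωL/(R + jωL).
Step 3 — Numerator jωL = j·19.41; denominator R + jωL = 12.4 + j19.41.
Step 4 — H = 0.7103 + j0.4536.
Step 5 — Magnitude: |H| = 0.8428 (-1.5 dB); phase: φ = 32.6°.

|H| = 0.8428 (-1.5 dB), φ = 32.6°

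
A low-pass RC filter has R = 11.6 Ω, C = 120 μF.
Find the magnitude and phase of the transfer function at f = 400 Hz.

Step 1 — Angular frequency: ω = 2π·400 = 2513 rad/s.
Step 2 — Transfer function: H(jω) = 1/(1 + jωRC).
Step 3 — Denominator: 1 + jωRC = 1 + j·2513·11.6·0.00012 = 1 + j3.498.
Step 4 — H = 0.07553 - j0.2642.
Step 5 — Magnitude: |H| = 0.2748 (-11.2 dB); phase: φ = -74.0°.

|H| = 0.2748 (-11.2 dB), φ = -74.0°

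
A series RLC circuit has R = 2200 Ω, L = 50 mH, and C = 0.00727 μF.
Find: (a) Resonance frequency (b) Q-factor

Step 1 — Resonance condition Im(Z)=0 gives ω₀ = 1/√(LC).
Step 2 — ω₀ = 1/√(0.05·7.27e-09) = 5.245e+04 rad/s.
Step 3 — f₀ = ω₀/(2π) = 8348 Hz.
Step 4 — Series Q: Q = ω₀L/R = 5.245e+04·0.05/2200 = 1.192.

(a) f₀ = 8348 Hz  (b) Q = 1.192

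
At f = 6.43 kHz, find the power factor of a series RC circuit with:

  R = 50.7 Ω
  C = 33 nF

Step 1 — Angular frequency: ω = 2π·f = 2π·6430 = 4.04e+04 rad/s.
Step 2 — Component impedances:
  R: Z = R = 50.7 Ω
  C: Z = 1/(jωC) = -j/(ω·C) = 0 - j750.1 Ω
Step 3 — Series combination: Z_total = R + C = 50.7 - j750.1 Ω = 751.8∠-86.1° Ω.
Step 4 — Power factor: PF = cos(φ) = Re(Z)/|Z| = 50.7/751.8 = 0.06744.
Step 5 — Type: Im(Z) = -750.1 ⇒ leading (phase φ = -86.1°).

PF = 0.06744 (leading, φ = -86.1°)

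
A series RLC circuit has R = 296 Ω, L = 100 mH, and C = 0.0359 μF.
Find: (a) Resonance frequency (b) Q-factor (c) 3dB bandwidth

Step 1 — Resonance: ω₀ = 1/√(LC) = 1/√(0.1·3.59e-08) = 1.669e+04 rad/s.
Step 2 — f₀ = ω₀/(2π) = 2656 Hz.
Step 3 — Series Q: Q = ω₀L/R = 1.669e+04·0.1/296 = 5.638.
Step 4 — Bandwidth: Δω = ω₀/Q = 2960 rad/s; BW = Δω/(2π) = 471.1 Hz.

(a) f₀ = 2656 Hz  (b) Q = 5.638  (c) BW = 471.1 Hz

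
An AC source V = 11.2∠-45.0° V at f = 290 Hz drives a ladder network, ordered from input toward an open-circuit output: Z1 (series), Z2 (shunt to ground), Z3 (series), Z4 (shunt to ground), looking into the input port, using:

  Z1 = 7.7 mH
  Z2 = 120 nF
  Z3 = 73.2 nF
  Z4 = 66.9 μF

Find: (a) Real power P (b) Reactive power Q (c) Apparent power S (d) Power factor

Step 1 — Angular frequency: ω = 2π·f = 2π·290 = 1822 rad/s.
Step 2 — Component impedances:
  Z1: Z = jωL = j·1822·0.0077 = 0 + j14.03 Ω
  Z2: Z = 1/(jωC) = -j/(ω·C) = 0 - j4573 Ω
  Z3: Z = 1/(jωC) = -j/(ω·C) = 0 - j7497 Ω
  Z4: Z = 1/(jωC) = -j/(ω·C) = 0 - j8.203 Ω
Step 3 — Ladder network (open output): work backward from the far end, alternating series and parallel combinations. Z_in = 0 - j2828 Ω = 2828∠-90.0° Ω.
Step 4 — Source phasor: V = 11.2∠-45.0° V = 7.92 - j7.92 V.
Step 5 — Current: I = V / Z = 0.002801 + j0.002801 A = 0.003961∠45.0° A.
Step 6 — Complex power: S = V·I* = 0 - j0.04436 VA.
Step 7 — Real power: P = Re(S) = 0 W.
Step 8 — Reactive power: Q = Im(S) = -0.04436 VAR.
Step 9 — Apparent power: |S| = 0.04436 VA.
Step 10 — Power factor: PF = P/|S| = 0 (leading).

(a) P = 0 W  (b) Q = -0.04436 VAR  (c) S = 0.04436 VA  (d) PF = 0 (leading)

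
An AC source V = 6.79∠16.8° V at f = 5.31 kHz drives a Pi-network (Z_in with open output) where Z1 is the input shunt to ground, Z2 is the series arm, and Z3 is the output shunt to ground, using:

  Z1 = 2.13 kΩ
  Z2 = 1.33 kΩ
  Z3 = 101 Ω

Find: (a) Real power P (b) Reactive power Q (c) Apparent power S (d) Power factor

Step 1 — Angular frequency: ω = 2π·f = 2π·5310 = 3.336e+04 rad/s.
Step 2 — Component impedances:
  Z1: Z = R = 2130 Ω
  Z2: Z = R = 1330 Ω
  Z3: Z = R = 101 Ω
Step 3 — With open output, the series arm Z2 and the output shunt Z3 appear in series to ground: Z2 + Z3 = 1431 Ω.
Step 4 — Parallel with input shunt Z1: Z_in = Z1 || (Z2 + Z3) = 855.9 Ω = 855.9∠0.0° Ω.
Step 5 — Source phasor: V = 6.79∠16.8° V = 6.5 + j1.963 V.
Step 6 — Current: I = V / Z = 0.007594 + j0.002293 A = 0.007933∠16.8° A.
Step 7 — Complex power: S = V·I* = 0.05386 VA.
Step 8 — Real power: P = Re(S) = 0.05386 W.
Step 9 — Reactive power: Q = Im(S) = 0 VAR.
Step 10 — Apparent power: |S| = 0.05386 VA.
Step 11 — Power factor: PF = P/|S| = 1 (unity).

(a) P = 0.05386 W  (b) Q = 0 VAR  (c) S = 0.05386 VA  (d) PF = 1 (unity)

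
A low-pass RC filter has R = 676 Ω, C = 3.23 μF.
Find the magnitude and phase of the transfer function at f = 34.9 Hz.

Step 1 — Angular frequency: ω = 2π·34.9 = 219.3 rad/s.
Step 2 — Transfer function: H(jω) = 1/(1 + jωRC).
Step 3 — Denominator: 1 + jωRC = 1 + j·219.3·676·3.23e-06 = 1 + j0.4788.
Step 4 — H = 0.8135 - j0.3895.
Step 5 — Magnitude: |H| = 0.9019 (-0.9 dB); phase: φ = -25.6°.

|H| = 0.9019 (-0.9 dB), φ = -25.6°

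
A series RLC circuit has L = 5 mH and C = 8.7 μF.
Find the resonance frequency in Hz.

Step 1 — Resonance condition Im(Z)=0 gives ω₀ = 1/√(LC).
Step 2 — ω₀ = 1/√(0.005·8.7e-06) = 4795 rad/s.
Step 3 — f₀ = ω₀/(2π) = 763.1 Hz.

f₀ = 763.1 Hz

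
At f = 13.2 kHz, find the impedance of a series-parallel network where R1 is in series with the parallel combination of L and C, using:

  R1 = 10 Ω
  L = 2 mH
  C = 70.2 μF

Step 1 — Angular frequency: ω = 2π·f = 2π·1.32e+04 = 8.294e+04 rad/s.
Step 2 — Component impedances:
  R1: Z = R = 10 Ω
  L: Z = jωL = j·8.294e+04·0.002 = 0 + j165.9 Ω
  C: Z = 1/(jωC) = -j/(ω·C) = 0 - j0.1718 Ω
Step 3 — Parallel branch: L || C = 1/(1/L + 1/C) = 0 - j0.1719 Ω.
Step 4 — Series with R1: Z_total = R1 + (L || C) = 10 - j0.1719 Ω = 10∠-1.0° Ω.

Z = 10 - j0.1719 Ω = 10∠-1.0° Ω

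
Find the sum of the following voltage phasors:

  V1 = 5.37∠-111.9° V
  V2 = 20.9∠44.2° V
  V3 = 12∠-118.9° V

Step 1 — Convert each phasor to rectangular form:
  V1 = 5.37·(cos(-111.9°) + j·sin(-111.9°)) = -2.003 - j4.982 V
  V2 = 20.9·(cos(44.2°) + j·sin(44.2°)) = 14.98 + j14.57 V
  V3 = 12·(cos(-118.9°) + j·sin(-118.9°)) = -5.799 - j10.51 V
Step 2 — Sum components: V_total = 7.181 - j0.9173 V.
Step 3 — Convert to polar: |V_total| = 7.239 V, ∠V_total = -7.3°.

V_total = 7.239∠-7.3° V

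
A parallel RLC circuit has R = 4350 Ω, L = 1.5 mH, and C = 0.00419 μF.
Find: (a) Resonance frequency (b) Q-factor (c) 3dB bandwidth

Step 1 — Resonance: ω₀ = 1/√(LC) = 1/√(0.0015·4.19e-09) = 3.989e+05 rad/s.
Step 2 — f₀ = ω₀/(2π) = 6.348e+04 Hz.
Step 3 — Parallel Q: Q = R/(ω₀L) = 4350/(3.989e+05·0.0015) = 7.27.
Step 4 — Bandwidth: Δω = ω₀/Q = 5.487e+04 rad/s; BW = Δω/(2π) = 8732 Hz.

(a) f₀ = 6.348e+04 Hz  (b) Q = 7.27  (c) BW = 8732 Hz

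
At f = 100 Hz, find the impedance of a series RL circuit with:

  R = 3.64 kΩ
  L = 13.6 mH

Step 1 — Angular frequency: ω = 2π·f = 2π·100 = 628.3 rad/s.
Step 2 — Component impedances:
  R: Z = R = 3640 Ω
  L: Z = jωL = j·628.3·0.0136 = 0 + j8.545 Ω
Step 3 — Series combination: Z_total = R + L = 3640 + j8.545 Ω = 3640∠0.1° Ω.

Z = 3640 + j8.545 Ω = 3640∠0.1° Ω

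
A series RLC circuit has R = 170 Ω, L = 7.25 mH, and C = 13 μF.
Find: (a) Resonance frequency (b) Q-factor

Step 1 — Resonance condition Im(Z)=0 gives ω₀ = 1/√(LC).
Step 2 — ω₀ = 1/√(0.00725·1.3e-05) = 3257 rad/s.
Step 3 — f₀ = ω₀/(2π) = 518.4 Hz.
Step 4 — Series Q: Q = ω₀L/R = 3257·0.00725/170 = 0.1389.

(a) f₀ = 518.4 Hz  (b) Q = 0.1389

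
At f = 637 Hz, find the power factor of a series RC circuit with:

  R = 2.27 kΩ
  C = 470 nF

Step 1 — Angular frequency: ω = 2π·f = 2π·637 = 4002 rad/s.
Step 2 — Component impedances:
  R: Z = R = 2270 Ω
  C: Z = 1/(jωC) = -j/(ω·C) = 0 - j531.6 Ω
Step 3 — Series combination: Z_total = R + C = 2270 - j531.6 Ω = 2331∠-13.2° Ω.
Step 4 — Power factor: PF = cos(φ) = Re(Z)/|Z| = 2270/2331.4 = 0.9737.
Step 5 — Type: Im(Z) = -531.6 ⇒ leading (phase φ = -13.2°).

PF = 0.9737 (leading, φ = -13.2°)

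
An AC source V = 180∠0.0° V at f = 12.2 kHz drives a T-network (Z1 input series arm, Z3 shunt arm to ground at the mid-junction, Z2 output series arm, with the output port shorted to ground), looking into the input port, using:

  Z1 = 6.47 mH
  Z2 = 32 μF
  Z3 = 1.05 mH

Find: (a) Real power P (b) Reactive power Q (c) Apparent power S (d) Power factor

Step 1 — Angular frequency: ω = 2π·f = 2π·1.22e+04 = 7.665e+04 rad/s.
Step 2 — Component impedances:
  Z1: Z = jωL = j·7.665e+04·0.00647 = 0 + j496 Ω
  Z2: Z = 1/(jωC) = -j/(ω·C) = 0 - j0.4077 Ω
  Z3: Z = jωL = j·7.665e+04·0.00105 = 0 + j80.49 Ω
Step 3 — With the output port shorted to ground, the output series arm Z2 runs from the junction to ground; the shunt arm Z3 also runs from the junction to ground. They appear in parallel: Z3 || Z2 = 0 - j0.4097 Ω.
Step 4 — Series with input arm Z1: Z_in = Z1 + (Z3 || Z2) = 0 + j495.5 Ω = 495.5∠90.0° Ω.
Step 5 — Source phasor: V = 180∠0.0° V = 180 V.
Step 6 — Current: I = V / Z = 0 - j0.3632 A = 0.3632∠-90.0° A.
Step 7 — Complex power: S = V·I* = 0 + j65.38 VA.
Step 8 — Real power: P = Re(S) = 0 W.
Step 9 — Reactive power: Q = Im(S) = 65.38 VAR.
Step 10 — Apparent power: |S| = 65.38 VA.
Step 11 — Power factor: PF = P/|S| = 0 (lagging).

(a) P = 0 W  (b) Q = 65.38 VAR  (c) S = 65.38 VA  (d) PF = 0 (lagging)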